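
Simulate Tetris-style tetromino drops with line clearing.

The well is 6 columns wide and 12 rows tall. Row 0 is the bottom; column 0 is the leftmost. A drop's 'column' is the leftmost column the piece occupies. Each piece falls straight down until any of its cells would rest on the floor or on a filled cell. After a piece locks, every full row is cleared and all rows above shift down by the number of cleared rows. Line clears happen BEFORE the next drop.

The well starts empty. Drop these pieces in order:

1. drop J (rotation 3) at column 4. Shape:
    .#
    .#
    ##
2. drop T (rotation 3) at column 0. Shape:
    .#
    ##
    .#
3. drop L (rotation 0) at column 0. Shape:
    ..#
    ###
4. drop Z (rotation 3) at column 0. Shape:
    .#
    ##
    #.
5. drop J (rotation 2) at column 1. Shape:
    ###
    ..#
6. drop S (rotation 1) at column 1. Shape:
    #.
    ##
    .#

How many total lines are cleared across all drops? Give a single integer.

Answer: 0

Derivation:
Drop 1: J rot3 at col 4 lands with bottom-row=0; cleared 0 line(s) (total 0); column heights now [0 0 0 0 1 3], max=3
Drop 2: T rot3 at col 0 lands with bottom-row=0; cleared 0 line(s) (total 0); column heights now [2 3 0 0 1 3], max=3
Drop 3: L rot0 at col 0 lands with bottom-row=3; cleared 0 line(s) (total 0); column heights now [4 4 5 0 1 3], max=5
Drop 4: Z rot3 at col 0 lands with bottom-row=4; cleared 0 line(s) (total 0); column heights now [6 7 5 0 1 3], max=7
Drop 5: J rot2 at col 1 lands with bottom-row=6; cleared 0 line(s) (total 0); column heights now [6 8 8 8 1 3], max=8
Drop 6: S rot1 at col 1 lands with bottom-row=8; cleared 0 line(s) (total 0); column heights now [6 11 10 8 1 3], max=11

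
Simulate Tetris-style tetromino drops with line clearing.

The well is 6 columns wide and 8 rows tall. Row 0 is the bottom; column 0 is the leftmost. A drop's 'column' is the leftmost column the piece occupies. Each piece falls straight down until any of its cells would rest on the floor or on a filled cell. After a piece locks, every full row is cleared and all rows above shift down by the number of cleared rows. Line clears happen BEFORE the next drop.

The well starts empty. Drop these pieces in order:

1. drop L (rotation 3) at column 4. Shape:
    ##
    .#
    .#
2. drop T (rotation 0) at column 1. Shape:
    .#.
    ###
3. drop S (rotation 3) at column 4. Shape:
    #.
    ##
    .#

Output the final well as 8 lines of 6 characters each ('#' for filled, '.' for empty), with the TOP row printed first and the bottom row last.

Drop 1: L rot3 at col 4 lands with bottom-row=0; cleared 0 line(s) (total 0); column heights now [0 0 0 0 3 3], max=3
Drop 2: T rot0 at col 1 lands with bottom-row=0; cleared 0 line(s) (total 0); column heights now [0 1 2 1 3 3], max=3
Drop 3: S rot3 at col 4 lands with bottom-row=3; cleared 0 line(s) (total 0); column heights now [0 1 2 1 6 5], max=6

Answer: ......
......
....#.
....##
.....#
....##
..#..#
.###.#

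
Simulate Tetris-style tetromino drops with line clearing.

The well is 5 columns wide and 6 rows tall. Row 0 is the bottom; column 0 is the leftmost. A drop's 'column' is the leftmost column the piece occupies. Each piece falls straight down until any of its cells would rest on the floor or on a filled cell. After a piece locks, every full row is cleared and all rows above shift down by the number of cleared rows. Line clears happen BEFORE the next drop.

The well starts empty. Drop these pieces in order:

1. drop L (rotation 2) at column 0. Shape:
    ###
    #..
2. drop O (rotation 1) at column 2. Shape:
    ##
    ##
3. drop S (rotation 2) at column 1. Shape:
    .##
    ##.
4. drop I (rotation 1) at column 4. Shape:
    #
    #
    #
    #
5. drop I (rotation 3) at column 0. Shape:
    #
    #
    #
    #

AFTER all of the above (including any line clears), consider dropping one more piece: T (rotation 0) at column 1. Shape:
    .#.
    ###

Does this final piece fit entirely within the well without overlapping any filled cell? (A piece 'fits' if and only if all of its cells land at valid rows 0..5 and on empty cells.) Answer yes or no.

Answer: no

Derivation:
Drop 1: L rot2 at col 0 lands with bottom-row=0; cleared 0 line(s) (total 0); column heights now [2 2 2 0 0], max=2
Drop 2: O rot1 at col 2 lands with bottom-row=2; cleared 0 line(s) (total 0); column heights now [2 2 4 4 0], max=4
Drop 3: S rot2 at col 1 lands with bottom-row=4; cleared 0 line(s) (total 0); column heights now [2 5 6 6 0], max=6
Drop 4: I rot1 at col 4 lands with bottom-row=0; cleared 0 line(s) (total 0); column heights now [2 5 6 6 4], max=6
Drop 5: I rot3 at col 0 lands with bottom-row=2; cleared 0 line(s) (total 0); column heights now [6 5 6 6 4], max=6
Test piece T rot0 at col 1 (width 3): heights before test = [6 5 6 6 4]; fits = False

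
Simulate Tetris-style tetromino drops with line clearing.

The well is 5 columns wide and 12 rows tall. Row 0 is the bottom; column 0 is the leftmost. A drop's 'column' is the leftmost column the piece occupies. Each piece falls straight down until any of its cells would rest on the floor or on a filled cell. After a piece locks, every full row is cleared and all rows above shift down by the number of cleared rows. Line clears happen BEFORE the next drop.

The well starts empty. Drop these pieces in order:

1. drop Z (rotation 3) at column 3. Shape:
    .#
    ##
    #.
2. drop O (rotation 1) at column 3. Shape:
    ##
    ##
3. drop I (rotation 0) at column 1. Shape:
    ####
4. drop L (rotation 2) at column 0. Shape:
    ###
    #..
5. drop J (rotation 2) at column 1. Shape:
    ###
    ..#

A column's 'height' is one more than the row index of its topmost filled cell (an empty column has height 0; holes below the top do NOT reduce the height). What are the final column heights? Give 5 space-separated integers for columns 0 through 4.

Drop 1: Z rot3 at col 3 lands with bottom-row=0; cleared 0 line(s) (total 0); column heights now [0 0 0 2 3], max=3
Drop 2: O rot1 at col 3 lands with bottom-row=3; cleared 0 line(s) (total 0); column heights now [0 0 0 5 5], max=5
Drop 3: I rot0 at col 1 lands with bottom-row=5; cleared 0 line(s) (total 0); column heights now [0 6 6 6 6], max=6
Drop 4: L rot2 at col 0 lands with bottom-row=5; cleared 1 line(s) (total 1); column heights now [6 6 6 5 5], max=6
Drop 5: J rot2 at col 1 lands with bottom-row=5; cleared 0 line(s) (total 1); column heights now [6 7 7 7 5], max=7

Answer: 6 7 7 7 5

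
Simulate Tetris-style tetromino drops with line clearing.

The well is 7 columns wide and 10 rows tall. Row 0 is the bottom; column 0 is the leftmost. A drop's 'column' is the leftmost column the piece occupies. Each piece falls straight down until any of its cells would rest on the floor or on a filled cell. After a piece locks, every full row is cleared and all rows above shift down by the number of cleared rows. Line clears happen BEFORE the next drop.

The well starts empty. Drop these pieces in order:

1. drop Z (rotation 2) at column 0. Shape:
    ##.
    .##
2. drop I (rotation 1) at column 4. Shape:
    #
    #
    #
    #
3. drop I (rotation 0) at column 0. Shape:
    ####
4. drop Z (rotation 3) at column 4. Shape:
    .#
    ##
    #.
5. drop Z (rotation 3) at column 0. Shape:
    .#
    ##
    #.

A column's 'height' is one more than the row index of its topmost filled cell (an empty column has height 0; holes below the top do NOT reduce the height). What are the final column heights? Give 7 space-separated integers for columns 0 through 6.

Answer: 5 6 3 3 6 7 0

Derivation:
Drop 1: Z rot2 at col 0 lands with bottom-row=0; cleared 0 line(s) (total 0); column heights now [2 2 1 0 0 0 0], max=2
Drop 2: I rot1 at col 4 lands with bottom-row=0; cleared 0 line(s) (total 0); column heights now [2 2 1 0 4 0 0], max=4
Drop 3: I rot0 at col 0 lands with bottom-row=2; cleared 0 line(s) (total 0); column heights now [3 3 3 3 4 0 0], max=4
Drop 4: Z rot3 at col 4 lands with bottom-row=4; cleared 0 line(s) (total 0); column heights now [3 3 3 3 6 7 0], max=7
Drop 5: Z rot3 at col 0 lands with bottom-row=3; cleared 0 line(s) (total 0); column heights now [5 6 3 3 6 7 0], max=7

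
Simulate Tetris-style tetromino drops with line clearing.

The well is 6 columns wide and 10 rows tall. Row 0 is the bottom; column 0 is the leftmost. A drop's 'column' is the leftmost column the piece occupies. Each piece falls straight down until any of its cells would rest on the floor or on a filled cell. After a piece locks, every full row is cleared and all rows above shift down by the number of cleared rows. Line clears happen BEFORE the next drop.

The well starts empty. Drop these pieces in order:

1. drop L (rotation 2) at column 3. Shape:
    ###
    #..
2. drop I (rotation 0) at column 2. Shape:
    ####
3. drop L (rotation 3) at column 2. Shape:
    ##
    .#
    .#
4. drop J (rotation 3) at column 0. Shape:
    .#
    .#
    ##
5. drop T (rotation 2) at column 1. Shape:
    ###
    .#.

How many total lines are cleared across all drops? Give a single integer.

Drop 1: L rot2 at col 3 lands with bottom-row=0; cleared 0 line(s) (total 0); column heights now [0 0 0 2 2 2], max=2
Drop 2: I rot0 at col 2 lands with bottom-row=2; cleared 0 line(s) (total 0); column heights now [0 0 3 3 3 3], max=3
Drop 3: L rot3 at col 2 lands with bottom-row=3; cleared 0 line(s) (total 0); column heights now [0 0 6 6 3 3], max=6
Drop 4: J rot3 at col 0 lands with bottom-row=0; cleared 0 line(s) (total 0); column heights now [1 3 6 6 3 3], max=6
Drop 5: T rot2 at col 1 lands with bottom-row=6; cleared 0 line(s) (total 0); column heights now [1 8 8 8 3 3], max=8

Answer: 0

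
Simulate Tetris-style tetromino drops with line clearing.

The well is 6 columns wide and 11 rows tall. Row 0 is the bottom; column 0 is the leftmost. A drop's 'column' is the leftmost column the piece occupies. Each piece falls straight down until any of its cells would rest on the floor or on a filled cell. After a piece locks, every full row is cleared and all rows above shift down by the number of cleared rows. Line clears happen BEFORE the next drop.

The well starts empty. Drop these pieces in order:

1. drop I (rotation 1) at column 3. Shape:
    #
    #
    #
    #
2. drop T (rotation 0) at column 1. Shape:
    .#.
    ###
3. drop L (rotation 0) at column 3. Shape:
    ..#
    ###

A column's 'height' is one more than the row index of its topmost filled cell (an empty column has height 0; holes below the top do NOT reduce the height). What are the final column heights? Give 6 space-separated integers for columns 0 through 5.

Answer: 0 5 6 6 6 7

Derivation:
Drop 1: I rot1 at col 3 lands with bottom-row=0; cleared 0 line(s) (total 0); column heights now [0 0 0 4 0 0], max=4
Drop 2: T rot0 at col 1 lands with bottom-row=4; cleared 0 line(s) (total 0); column heights now [0 5 6 5 0 0], max=6
Drop 3: L rot0 at col 3 lands with bottom-row=5; cleared 0 line(s) (total 0); column heights now [0 5 6 6 6 7], max=7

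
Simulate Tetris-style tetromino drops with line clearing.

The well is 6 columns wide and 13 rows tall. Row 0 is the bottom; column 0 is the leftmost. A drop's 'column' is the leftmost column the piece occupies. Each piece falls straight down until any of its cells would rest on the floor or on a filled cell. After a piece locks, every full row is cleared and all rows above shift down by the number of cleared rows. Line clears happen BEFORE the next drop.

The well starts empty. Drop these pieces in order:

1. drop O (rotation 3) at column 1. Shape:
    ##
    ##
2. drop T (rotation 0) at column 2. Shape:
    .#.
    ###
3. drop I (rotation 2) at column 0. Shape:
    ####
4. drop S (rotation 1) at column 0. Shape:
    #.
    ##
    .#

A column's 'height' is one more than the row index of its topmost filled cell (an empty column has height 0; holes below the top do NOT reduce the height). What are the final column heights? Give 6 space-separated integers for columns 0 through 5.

Drop 1: O rot3 at col 1 lands with bottom-row=0; cleared 0 line(s) (total 0); column heights now [0 2 2 0 0 0], max=2
Drop 2: T rot0 at col 2 lands with bottom-row=2; cleared 0 line(s) (total 0); column heights now [0 2 3 4 3 0], max=4
Drop 3: I rot2 at col 0 lands with bottom-row=4; cleared 0 line(s) (total 0); column heights now [5 5 5 5 3 0], max=5
Drop 4: S rot1 at col 0 lands with bottom-row=5; cleared 0 line(s) (total 0); column heights now [8 7 5 5 3 0], max=8

Answer: 8 7 5 5 3 0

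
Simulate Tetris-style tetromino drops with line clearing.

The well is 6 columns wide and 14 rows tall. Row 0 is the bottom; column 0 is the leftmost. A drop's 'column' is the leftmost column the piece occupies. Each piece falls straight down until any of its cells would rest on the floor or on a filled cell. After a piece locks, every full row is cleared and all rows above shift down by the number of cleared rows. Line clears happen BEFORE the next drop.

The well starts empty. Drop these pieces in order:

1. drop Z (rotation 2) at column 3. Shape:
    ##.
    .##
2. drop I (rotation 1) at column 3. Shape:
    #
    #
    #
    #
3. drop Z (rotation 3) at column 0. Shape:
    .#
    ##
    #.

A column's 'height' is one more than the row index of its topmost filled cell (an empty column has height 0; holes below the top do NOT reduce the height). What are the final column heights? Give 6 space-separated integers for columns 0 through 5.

Drop 1: Z rot2 at col 3 lands with bottom-row=0; cleared 0 line(s) (total 0); column heights now [0 0 0 2 2 1], max=2
Drop 2: I rot1 at col 3 lands with bottom-row=2; cleared 0 line(s) (total 0); column heights now [0 0 0 6 2 1], max=6
Drop 3: Z rot3 at col 0 lands with bottom-row=0; cleared 0 line(s) (total 0); column heights now [2 3 0 6 2 1], max=6

Answer: 2 3 0 6 2 1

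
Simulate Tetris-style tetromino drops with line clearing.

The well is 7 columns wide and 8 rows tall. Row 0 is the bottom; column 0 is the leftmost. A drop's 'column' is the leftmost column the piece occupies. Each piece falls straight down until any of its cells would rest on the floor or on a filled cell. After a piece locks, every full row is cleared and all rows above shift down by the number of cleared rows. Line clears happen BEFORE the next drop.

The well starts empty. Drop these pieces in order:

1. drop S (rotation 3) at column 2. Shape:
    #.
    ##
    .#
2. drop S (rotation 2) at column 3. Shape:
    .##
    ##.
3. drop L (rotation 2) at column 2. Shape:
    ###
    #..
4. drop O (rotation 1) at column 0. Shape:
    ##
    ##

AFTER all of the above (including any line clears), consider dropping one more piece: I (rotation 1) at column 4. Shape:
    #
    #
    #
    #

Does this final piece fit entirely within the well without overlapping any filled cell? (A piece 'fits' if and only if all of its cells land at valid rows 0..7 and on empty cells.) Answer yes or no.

Drop 1: S rot3 at col 2 lands with bottom-row=0; cleared 0 line(s) (total 0); column heights now [0 0 3 2 0 0 0], max=3
Drop 2: S rot2 at col 3 lands with bottom-row=2; cleared 0 line(s) (total 0); column heights now [0 0 3 3 4 4 0], max=4
Drop 3: L rot2 at col 2 lands with bottom-row=3; cleared 0 line(s) (total 0); column heights now [0 0 5 5 5 4 0], max=5
Drop 4: O rot1 at col 0 lands with bottom-row=0; cleared 0 line(s) (total 0); column heights now [2 2 5 5 5 4 0], max=5
Test piece I rot1 at col 4 (width 1): heights before test = [2 2 5 5 5 4 0]; fits = False

Answer: no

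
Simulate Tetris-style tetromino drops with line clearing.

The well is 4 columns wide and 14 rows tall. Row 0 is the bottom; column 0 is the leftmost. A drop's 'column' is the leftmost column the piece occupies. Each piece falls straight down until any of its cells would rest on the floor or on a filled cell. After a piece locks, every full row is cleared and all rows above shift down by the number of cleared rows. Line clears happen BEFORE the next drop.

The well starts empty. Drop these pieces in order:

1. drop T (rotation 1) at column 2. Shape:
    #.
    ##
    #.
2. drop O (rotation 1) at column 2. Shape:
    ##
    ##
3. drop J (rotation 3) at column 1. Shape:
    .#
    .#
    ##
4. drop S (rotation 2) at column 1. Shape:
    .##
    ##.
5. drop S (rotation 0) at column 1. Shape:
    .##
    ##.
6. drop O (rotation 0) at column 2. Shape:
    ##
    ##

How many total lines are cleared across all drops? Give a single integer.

Drop 1: T rot1 at col 2 lands with bottom-row=0; cleared 0 line(s) (total 0); column heights now [0 0 3 2], max=3
Drop 2: O rot1 at col 2 lands with bottom-row=3; cleared 0 line(s) (total 0); column heights now [0 0 5 5], max=5
Drop 3: J rot3 at col 1 lands with bottom-row=5; cleared 0 line(s) (total 0); column heights now [0 6 8 5], max=8
Drop 4: S rot2 at col 1 lands with bottom-row=8; cleared 0 line(s) (total 0); column heights now [0 9 10 10], max=10
Drop 5: S rot0 at col 1 lands with bottom-row=10; cleared 0 line(s) (total 0); column heights now [0 11 12 12], max=12
Drop 6: O rot0 at col 2 lands with bottom-row=12; cleared 0 line(s) (total 0); column heights now [0 11 14 14], max=14

Answer: 0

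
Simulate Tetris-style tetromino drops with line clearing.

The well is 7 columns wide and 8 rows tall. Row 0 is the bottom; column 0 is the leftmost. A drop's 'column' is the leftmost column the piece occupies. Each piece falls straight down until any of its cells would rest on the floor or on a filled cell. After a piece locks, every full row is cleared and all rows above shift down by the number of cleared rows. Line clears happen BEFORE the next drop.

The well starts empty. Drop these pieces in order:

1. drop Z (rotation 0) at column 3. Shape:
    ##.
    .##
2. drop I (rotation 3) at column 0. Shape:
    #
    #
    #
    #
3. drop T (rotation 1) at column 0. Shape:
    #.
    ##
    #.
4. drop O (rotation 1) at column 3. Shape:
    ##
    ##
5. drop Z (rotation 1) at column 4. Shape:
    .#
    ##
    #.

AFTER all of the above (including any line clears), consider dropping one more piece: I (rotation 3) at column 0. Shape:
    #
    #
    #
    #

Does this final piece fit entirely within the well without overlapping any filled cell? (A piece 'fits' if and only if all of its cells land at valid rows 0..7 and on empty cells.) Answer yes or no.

Drop 1: Z rot0 at col 3 lands with bottom-row=0; cleared 0 line(s) (total 0); column heights now [0 0 0 2 2 1 0], max=2
Drop 2: I rot3 at col 0 lands with bottom-row=0; cleared 0 line(s) (total 0); column heights now [4 0 0 2 2 1 0], max=4
Drop 3: T rot1 at col 0 lands with bottom-row=4; cleared 0 line(s) (total 0); column heights now [7 6 0 2 2 1 0], max=7
Drop 4: O rot1 at col 3 lands with bottom-row=2; cleared 0 line(s) (total 0); column heights now [7 6 0 4 4 1 0], max=7
Drop 5: Z rot1 at col 4 lands with bottom-row=4; cleared 0 line(s) (total 0); column heights now [7 6 0 4 6 7 0], max=7
Test piece I rot3 at col 0 (width 1): heights before test = [7 6 0 4 6 7 0]; fits = False

Answer: no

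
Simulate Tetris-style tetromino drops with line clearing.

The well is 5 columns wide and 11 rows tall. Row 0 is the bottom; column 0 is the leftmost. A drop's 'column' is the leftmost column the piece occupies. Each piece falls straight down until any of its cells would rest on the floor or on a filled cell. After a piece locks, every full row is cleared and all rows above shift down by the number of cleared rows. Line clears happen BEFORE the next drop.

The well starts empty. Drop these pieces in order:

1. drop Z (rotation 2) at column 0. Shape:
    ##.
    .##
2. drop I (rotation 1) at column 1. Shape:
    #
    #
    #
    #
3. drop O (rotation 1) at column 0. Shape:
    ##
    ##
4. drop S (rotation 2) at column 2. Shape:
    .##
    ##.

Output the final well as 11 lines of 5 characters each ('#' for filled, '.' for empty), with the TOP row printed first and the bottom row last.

Answer: .....
.....
.....
##...
##...
.#...
.#...
.#...
.#.##
####.
.##..

Derivation:
Drop 1: Z rot2 at col 0 lands with bottom-row=0; cleared 0 line(s) (total 0); column heights now [2 2 1 0 0], max=2
Drop 2: I rot1 at col 1 lands with bottom-row=2; cleared 0 line(s) (total 0); column heights now [2 6 1 0 0], max=6
Drop 3: O rot1 at col 0 lands with bottom-row=6; cleared 0 line(s) (total 0); column heights now [8 8 1 0 0], max=8
Drop 4: S rot2 at col 2 lands with bottom-row=1; cleared 0 line(s) (total 0); column heights now [8 8 2 3 3], max=8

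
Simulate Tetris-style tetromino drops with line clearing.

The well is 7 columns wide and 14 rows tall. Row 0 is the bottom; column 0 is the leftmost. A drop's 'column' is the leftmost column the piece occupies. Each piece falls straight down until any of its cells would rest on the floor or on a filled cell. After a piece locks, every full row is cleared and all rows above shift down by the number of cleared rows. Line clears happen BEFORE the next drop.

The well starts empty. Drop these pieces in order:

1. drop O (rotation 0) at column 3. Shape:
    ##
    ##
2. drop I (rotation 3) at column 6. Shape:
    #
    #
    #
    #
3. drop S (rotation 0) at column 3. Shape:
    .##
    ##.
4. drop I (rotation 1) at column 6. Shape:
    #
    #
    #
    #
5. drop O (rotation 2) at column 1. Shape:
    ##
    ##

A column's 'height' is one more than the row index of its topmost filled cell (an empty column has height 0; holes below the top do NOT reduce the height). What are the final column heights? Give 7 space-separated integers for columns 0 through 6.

Drop 1: O rot0 at col 3 lands with bottom-row=0; cleared 0 line(s) (total 0); column heights now [0 0 0 2 2 0 0], max=2
Drop 2: I rot3 at col 6 lands with bottom-row=0; cleared 0 line(s) (total 0); column heights now [0 0 0 2 2 0 4], max=4
Drop 3: S rot0 at col 3 lands with bottom-row=2; cleared 0 line(s) (total 0); column heights now [0 0 0 3 4 4 4], max=4
Drop 4: I rot1 at col 6 lands with bottom-row=4; cleared 0 line(s) (total 0); column heights now [0 0 0 3 4 4 8], max=8
Drop 5: O rot2 at col 1 lands with bottom-row=0; cleared 0 line(s) (total 0); column heights now [0 2 2 3 4 4 8], max=8

Answer: 0 2 2 3 4 4 8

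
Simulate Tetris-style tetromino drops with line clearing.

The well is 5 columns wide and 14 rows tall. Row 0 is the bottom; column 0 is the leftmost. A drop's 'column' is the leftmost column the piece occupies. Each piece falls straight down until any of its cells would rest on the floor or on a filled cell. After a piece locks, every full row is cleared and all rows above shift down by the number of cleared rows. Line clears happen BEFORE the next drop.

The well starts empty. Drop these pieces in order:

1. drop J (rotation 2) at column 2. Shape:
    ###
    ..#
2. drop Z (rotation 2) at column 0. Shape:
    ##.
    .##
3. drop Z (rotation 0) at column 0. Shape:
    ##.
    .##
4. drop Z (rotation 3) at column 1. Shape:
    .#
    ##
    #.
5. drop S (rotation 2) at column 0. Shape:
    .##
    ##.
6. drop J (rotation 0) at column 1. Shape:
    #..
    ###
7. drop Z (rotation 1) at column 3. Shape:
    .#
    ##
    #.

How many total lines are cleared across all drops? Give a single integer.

Answer: 0

Derivation:
Drop 1: J rot2 at col 2 lands with bottom-row=0; cleared 0 line(s) (total 0); column heights now [0 0 2 2 2], max=2
Drop 2: Z rot2 at col 0 lands with bottom-row=2; cleared 0 line(s) (total 0); column heights now [4 4 3 2 2], max=4
Drop 3: Z rot0 at col 0 lands with bottom-row=4; cleared 0 line(s) (total 0); column heights now [6 6 5 2 2], max=6
Drop 4: Z rot3 at col 1 lands with bottom-row=6; cleared 0 line(s) (total 0); column heights now [6 8 9 2 2], max=9
Drop 5: S rot2 at col 0 lands with bottom-row=8; cleared 0 line(s) (total 0); column heights now [9 10 10 2 2], max=10
Drop 6: J rot0 at col 1 lands with bottom-row=10; cleared 0 line(s) (total 0); column heights now [9 12 11 11 2], max=12
Drop 7: Z rot1 at col 3 lands with bottom-row=11; cleared 0 line(s) (total 0); column heights now [9 12 11 13 14], max=14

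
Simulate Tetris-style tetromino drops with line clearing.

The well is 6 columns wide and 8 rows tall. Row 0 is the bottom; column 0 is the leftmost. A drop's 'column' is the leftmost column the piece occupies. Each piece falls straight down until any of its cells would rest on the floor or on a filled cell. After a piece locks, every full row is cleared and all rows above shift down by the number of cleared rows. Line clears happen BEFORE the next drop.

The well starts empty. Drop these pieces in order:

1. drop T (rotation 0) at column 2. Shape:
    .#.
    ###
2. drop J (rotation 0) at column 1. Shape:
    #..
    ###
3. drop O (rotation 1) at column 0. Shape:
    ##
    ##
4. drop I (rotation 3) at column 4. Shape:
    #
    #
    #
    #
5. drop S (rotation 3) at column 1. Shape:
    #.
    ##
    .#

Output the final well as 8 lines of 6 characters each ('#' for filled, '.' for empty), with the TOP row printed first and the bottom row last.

Answer: .#....
.##...
###...
##..#.
.#..#.
.####.
...##.
..###.

Derivation:
Drop 1: T rot0 at col 2 lands with bottom-row=0; cleared 0 line(s) (total 0); column heights now [0 0 1 2 1 0], max=2
Drop 2: J rot0 at col 1 lands with bottom-row=2; cleared 0 line(s) (total 0); column heights now [0 4 3 3 1 0], max=4
Drop 3: O rot1 at col 0 lands with bottom-row=4; cleared 0 line(s) (total 0); column heights now [6 6 3 3 1 0], max=6
Drop 4: I rot3 at col 4 lands with bottom-row=1; cleared 0 line(s) (total 0); column heights now [6 6 3 3 5 0], max=6
Drop 5: S rot3 at col 1 lands with bottom-row=5; cleared 0 line(s) (total 0); column heights now [6 8 7 3 5 0], max=8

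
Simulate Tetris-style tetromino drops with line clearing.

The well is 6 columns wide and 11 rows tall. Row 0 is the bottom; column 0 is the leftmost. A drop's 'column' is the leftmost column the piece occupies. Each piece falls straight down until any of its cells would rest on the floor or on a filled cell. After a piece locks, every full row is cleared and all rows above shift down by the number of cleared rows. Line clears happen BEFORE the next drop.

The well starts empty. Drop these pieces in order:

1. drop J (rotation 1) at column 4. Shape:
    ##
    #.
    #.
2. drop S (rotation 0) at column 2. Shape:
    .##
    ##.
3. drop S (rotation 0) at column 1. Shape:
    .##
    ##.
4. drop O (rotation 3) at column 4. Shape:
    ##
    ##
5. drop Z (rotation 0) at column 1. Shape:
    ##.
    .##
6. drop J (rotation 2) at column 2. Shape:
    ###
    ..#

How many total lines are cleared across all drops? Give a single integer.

Answer: 0

Derivation:
Drop 1: J rot1 at col 4 lands with bottom-row=0; cleared 0 line(s) (total 0); column heights now [0 0 0 0 3 3], max=3
Drop 2: S rot0 at col 2 lands with bottom-row=2; cleared 0 line(s) (total 0); column heights now [0 0 3 4 4 3], max=4
Drop 3: S rot0 at col 1 lands with bottom-row=3; cleared 0 line(s) (total 0); column heights now [0 4 5 5 4 3], max=5
Drop 4: O rot3 at col 4 lands with bottom-row=4; cleared 0 line(s) (total 0); column heights now [0 4 5 5 6 6], max=6
Drop 5: Z rot0 at col 1 lands with bottom-row=5; cleared 0 line(s) (total 0); column heights now [0 7 7 6 6 6], max=7
Drop 6: J rot2 at col 2 lands with bottom-row=6; cleared 0 line(s) (total 0); column heights now [0 7 8 8 8 6], max=8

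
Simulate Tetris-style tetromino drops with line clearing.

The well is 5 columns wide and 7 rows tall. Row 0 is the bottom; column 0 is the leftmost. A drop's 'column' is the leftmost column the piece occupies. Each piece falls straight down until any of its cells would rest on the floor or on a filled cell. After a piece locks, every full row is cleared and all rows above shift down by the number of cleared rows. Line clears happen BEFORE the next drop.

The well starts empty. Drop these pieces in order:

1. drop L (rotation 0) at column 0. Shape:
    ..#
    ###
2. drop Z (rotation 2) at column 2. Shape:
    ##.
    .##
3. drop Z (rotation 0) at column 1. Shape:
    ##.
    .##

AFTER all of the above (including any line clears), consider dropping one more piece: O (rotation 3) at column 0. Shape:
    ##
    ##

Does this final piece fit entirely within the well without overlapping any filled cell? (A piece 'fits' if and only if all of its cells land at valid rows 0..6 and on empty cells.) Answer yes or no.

Answer: yes

Derivation:
Drop 1: L rot0 at col 0 lands with bottom-row=0; cleared 0 line(s) (total 0); column heights now [1 1 2 0 0], max=2
Drop 2: Z rot2 at col 2 lands with bottom-row=1; cleared 0 line(s) (total 0); column heights now [1 1 3 3 2], max=3
Drop 3: Z rot0 at col 1 lands with bottom-row=3; cleared 0 line(s) (total 0); column heights now [1 5 5 4 2], max=5
Test piece O rot3 at col 0 (width 2): heights before test = [1 5 5 4 2]; fits = True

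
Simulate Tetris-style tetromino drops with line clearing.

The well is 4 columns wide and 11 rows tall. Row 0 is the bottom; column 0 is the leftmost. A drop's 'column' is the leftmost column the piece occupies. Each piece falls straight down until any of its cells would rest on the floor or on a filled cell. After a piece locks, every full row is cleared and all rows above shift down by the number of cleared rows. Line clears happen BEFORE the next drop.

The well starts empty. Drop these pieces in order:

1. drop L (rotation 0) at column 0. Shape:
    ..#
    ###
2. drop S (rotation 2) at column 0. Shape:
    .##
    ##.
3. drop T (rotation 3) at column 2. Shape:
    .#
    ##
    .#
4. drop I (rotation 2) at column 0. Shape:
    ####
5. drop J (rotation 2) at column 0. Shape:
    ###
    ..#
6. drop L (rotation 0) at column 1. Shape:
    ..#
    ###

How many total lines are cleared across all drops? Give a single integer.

Answer: 1

Derivation:
Drop 1: L rot0 at col 0 lands with bottom-row=0; cleared 0 line(s) (total 0); column heights now [1 1 2 0], max=2
Drop 2: S rot2 at col 0 lands with bottom-row=1; cleared 0 line(s) (total 0); column heights now [2 3 3 0], max=3
Drop 3: T rot3 at col 2 lands with bottom-row=2; cleared 0 line(s) (total 0); column heights now [2 3 4 5], max=5
Drop 4: I rot2 at col 0 lands with bottom-row=5; cleared 1 line(s) (total 1); column heights now [2 3 4 5], max=5
Drop 5: J rot2 at col 0 lands with bottom-row=4; cleared 0 line(s) (total 1); column heights now [6 6 6 5], max=6
Drop 6: L rot0 at col 1 lands with bottom-row=6; cleared 0 line(s) (total 1); column heights now [6 7 7 8], max=8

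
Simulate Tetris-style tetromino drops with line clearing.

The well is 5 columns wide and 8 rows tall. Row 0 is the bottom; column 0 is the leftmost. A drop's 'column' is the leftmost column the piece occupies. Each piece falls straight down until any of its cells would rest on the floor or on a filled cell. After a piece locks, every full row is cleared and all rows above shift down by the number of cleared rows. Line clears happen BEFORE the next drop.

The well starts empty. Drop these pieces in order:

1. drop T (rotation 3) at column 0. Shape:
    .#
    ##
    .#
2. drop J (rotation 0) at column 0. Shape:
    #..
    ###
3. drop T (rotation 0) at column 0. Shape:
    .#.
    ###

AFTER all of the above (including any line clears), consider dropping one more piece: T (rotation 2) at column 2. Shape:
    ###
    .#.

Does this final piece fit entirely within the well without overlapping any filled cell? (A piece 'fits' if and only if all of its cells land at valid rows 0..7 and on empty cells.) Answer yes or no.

Drop 1: T rot3 at col 0 lands with bottom-row=0; cleared 0 line(s) (total 0); column heights now [2 3 0 0 0], max=3
Drop 2: J rot0 at col 0 lands with bottom-row=3; cleared 0 line(s) (total 0); column heights now [5 4 4 0 0], max=5
Drop 3: T rot0 at col 0 lands with bottom-row=5; cleared 0 line(s) (total 0); column heights now [6 7 6 0 0], max=7
Test piece T rot2 at col 2 (width 3): heights before test = [6 7 6 0 0]; fits = True

Answer: yes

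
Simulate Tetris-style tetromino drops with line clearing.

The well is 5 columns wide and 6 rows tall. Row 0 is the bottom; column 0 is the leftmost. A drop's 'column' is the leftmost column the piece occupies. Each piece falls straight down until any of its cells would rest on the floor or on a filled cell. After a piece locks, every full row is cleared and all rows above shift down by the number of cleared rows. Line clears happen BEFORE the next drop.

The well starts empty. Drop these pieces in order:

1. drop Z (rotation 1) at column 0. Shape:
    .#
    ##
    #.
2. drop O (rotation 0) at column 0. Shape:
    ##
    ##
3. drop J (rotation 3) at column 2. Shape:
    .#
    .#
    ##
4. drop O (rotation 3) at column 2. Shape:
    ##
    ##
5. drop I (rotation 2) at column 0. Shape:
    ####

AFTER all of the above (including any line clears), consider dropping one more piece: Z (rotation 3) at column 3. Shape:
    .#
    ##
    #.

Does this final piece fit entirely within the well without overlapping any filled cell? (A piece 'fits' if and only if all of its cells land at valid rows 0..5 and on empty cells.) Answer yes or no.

Answer: no

Derivation:
Drop 1: Z rot1 at col 0 lands with bottom-row=0; cleared 0 line(s) (total 0); column heights now [2 3 0 0 0], max=3
Drop 2: O rot0 at col 0 lands with bottom-row=3; cleared 0 line(s) (total 0); column heights now [5 5 0 0 0], max=5
Drop 3: J rot3 at col 2 lands with bottom-row=0; cleared 0 line(s) (total 0); column heights now [5 5 1 3 0], max=5
Drop 4: O rot3 at col 2 lands with bottom-row=3; cleared 0 line(s) (total 0); column heights now [5 5 5 5 0], max=5
Drop 5: I rot2 at col 0 lands with bottom-row=5; cleared 0 line(s) (total 0); column heights now [6 6 6 6 0], max=6
Test piece Z rot3 at col 3 (width 2): heights before test = [6 6 6 6 0]; fits = False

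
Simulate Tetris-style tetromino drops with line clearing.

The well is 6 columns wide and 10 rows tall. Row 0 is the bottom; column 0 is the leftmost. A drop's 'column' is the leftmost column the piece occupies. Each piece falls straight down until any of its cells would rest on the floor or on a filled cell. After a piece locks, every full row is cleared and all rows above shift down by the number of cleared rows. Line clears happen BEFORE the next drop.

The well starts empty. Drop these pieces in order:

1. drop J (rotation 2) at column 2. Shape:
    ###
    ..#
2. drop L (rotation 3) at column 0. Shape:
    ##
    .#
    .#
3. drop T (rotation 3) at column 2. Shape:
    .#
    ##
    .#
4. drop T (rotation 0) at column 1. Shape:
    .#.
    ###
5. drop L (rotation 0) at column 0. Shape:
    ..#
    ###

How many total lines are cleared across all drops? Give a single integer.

Drop 1: J rot2 at col 2 lands with bottom-row=0; cleared 0 line(s) (total 0); column heights now [0 0 2 2 2 0], max=2
Drop 2: L rot3 at col 0 lands with bottom-row=0; cleared 0 line(s) (total 0); column heights now [3 3 2 2 2 0], max=3
Drop 3: T rot3 at col 2 lands with bottom-row=2; cleared 0 line(s) (total 0); column heights now [3 3 4 5 2 0], max=5
Drop 4: T rot0 at col 1 lands with bottom-row=5; cleared 0 line(s) (total 0); column heights now [3 6 7 6 2 0], max=7
Drop 5: L rot0 at col 0 lands with bottom-row=7; cleared 0 line(s) (total 0); column heights now [8 8 9 6 2 0], max=9

Answer: 0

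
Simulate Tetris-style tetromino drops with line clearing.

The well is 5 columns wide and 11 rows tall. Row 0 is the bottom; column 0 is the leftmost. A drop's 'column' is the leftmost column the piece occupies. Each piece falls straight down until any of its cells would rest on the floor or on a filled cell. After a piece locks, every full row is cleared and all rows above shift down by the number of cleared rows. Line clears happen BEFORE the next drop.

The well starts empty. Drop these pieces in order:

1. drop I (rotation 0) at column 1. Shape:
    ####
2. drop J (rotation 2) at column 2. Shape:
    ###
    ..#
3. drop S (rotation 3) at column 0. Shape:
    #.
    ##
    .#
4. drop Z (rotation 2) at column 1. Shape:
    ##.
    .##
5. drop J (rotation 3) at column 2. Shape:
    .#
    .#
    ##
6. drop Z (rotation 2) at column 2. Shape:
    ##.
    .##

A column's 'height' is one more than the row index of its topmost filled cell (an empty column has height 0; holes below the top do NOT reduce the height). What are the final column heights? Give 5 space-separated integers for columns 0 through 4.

Drop 1: I rot0 at col 1 lands with bottom-row=0; cleared 0 line(s) (total 0); column heights now [0 1 1 1 1], max=1
Drop 2: J rot2 at col 2 lands with bottom-row=1; cleared 0 line(s) (total 0); column heights now [0 1 3 3 3], max=3
Drop 3: S rot3 at col 0 lands with bottom-row=1; cleared 1 line(s) (total 1); column heights now [3 2 1 1 2], max=3
Drop 4: Z rot2 at col 1 lands with bottom-row=1; cleared 0 line(s) (total 1); column heights now [3 3 3 2 2], max=3
Drop 5: J rot3 at col 2 lands with bottom-row=3; cleared 0 line(s) (total 1); column heights now [3 3 4 6 2], max=6
Drop 6: Z rot2 at col 2 lands with bottom-row=6; cleared 0 line(s) (total 1); column heights now [3 3 8 8 7], max=8

Answer: 3 3 8 8 7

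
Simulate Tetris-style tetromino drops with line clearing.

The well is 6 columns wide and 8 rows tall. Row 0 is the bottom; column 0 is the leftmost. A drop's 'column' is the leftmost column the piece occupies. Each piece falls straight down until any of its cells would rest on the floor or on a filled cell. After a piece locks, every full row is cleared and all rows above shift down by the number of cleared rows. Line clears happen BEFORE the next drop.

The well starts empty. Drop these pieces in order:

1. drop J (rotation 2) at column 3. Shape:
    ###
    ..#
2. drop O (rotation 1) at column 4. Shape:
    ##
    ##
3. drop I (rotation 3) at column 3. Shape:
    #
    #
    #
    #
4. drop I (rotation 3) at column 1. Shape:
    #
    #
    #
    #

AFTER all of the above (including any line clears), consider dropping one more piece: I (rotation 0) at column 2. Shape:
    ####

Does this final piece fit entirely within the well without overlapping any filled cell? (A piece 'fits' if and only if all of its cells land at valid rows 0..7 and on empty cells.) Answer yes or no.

Answer: yes

Derivation:
Drop 1: J rot2 at col 3 lands with bottom-row=0; cleared 0 line(s) (total 0); column heights now [0 0 0 2 2 2], max=2
Drop 2: O rot1 at col 4 lands with bottom-row=2; cleared 0 line(s) (total 0); column heights now [0 0 0 2 4 4], max=4
Drop 3: I rot3 at col 3 lands with bottom-row=2; cleared 0 line(s) (total 0); column heights now [0 0 0 6 4 4], max=6
Drop 4: I rot3 at col 1 lands with bottom-row=0; cleared 0 line(s) (total 0); column heights now [0 4 0 6 4 4], max=6
Test piece I rot0 at col 2 (width 4): heights before test = [0 4 0 6 4 4]; fits = True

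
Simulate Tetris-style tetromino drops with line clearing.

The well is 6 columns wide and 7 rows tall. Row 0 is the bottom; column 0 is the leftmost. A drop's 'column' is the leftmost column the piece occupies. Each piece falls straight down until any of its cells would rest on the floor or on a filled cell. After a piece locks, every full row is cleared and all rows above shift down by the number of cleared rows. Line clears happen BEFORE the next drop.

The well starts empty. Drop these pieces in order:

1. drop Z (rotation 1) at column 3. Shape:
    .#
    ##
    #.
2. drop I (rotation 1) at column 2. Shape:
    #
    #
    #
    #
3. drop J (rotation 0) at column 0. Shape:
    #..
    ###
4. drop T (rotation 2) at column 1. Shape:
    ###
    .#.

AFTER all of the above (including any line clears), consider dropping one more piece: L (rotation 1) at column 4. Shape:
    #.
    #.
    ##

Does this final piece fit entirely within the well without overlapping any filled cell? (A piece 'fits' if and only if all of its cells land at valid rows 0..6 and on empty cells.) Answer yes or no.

Drop 1: Z rot1 at col 3 lands with bottom-row=0; cleared 0 line(s) (total 0); column heights now [0 0 0 2 3 0], max=3
Drop 2: I rot1 at col 2 lands with bottom-row=0; cleared 0 line(s) (total 0); column heights now [0 0 4 2 3 0], max=4
Drop 3: J rot0 at col 0 lands with bottom-row=4; cleared 0 line(s) (total 0); column heights now [6 5 5 2 3 0], max=6
Drop 4: T rot2 at col 1 lands with bottom-row=5; cleared 0 line(s) (total 0); column heights now [6 7 7 7 3 0], max=7
Test piece L rot1 at col 4 (width 2): heights before test = [6 7 7 7 3 0]; fits = True

Answer: yes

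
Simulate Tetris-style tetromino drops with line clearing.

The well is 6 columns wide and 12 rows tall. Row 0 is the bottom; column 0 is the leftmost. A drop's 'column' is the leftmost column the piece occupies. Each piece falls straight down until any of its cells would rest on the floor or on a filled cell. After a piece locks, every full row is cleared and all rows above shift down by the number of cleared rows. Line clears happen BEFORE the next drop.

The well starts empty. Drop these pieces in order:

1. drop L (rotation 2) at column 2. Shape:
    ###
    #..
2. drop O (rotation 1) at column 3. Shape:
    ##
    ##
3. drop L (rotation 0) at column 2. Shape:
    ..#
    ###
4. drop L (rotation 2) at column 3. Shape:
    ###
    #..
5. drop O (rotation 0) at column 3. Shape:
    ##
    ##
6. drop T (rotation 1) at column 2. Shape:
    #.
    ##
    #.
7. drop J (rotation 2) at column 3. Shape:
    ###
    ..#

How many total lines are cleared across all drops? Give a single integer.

Answer: 0

Derivation:
Drop 1: L rot2 at col 2 lands with bottom-row=0; cleared 0 line(s) (total 0); column heights now [0 0 2 2 2 0], max=2
Drop 2: O rot1 at col 3 lands with bottom-row=2; cleared 0 line(s) (total 0); column heights now [0 0 2 4 4 0], max=4
Drop 3: L rot0 at col 2 lands with bottom-row=4; cleared 0 line(s) (total 0); column heights now [0 0 5 5 6 0], max=6
Drop 4: L rot2 at col 3 lands with bottom-row=5; cleared 0 line(s) (total 0); column heights now [0 0 5 7 7 7], max=7
Drop 5: O rot0 at col 3 lands with bottom-row=7; cleared 0 line(s) (total 0); column heights now [0 0 5 9 9 7], max=9
Drop 6: T rot1 at col 2 lands with bottom-row=8; cleared 0 line(s) (total 0); column heights now [0 0 11 10 9 7], max=11
Drop 7: J rot2 at col 3 lands with bottom-row=9; cleared 0 line(s) (total 0); column heights now [0 0 11 11 11 11], max=11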